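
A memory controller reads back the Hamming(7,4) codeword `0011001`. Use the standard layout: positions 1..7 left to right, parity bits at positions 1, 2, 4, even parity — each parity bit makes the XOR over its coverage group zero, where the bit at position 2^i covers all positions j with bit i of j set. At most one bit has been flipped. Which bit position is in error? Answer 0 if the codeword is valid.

s1: b1⊕b3⊕b5⊕b7 = 0⊕1⊕0⊕1 = 0
s2: b2⊕b3⊕b6⊕b7 = 0⊕1⊕0⊕1 = 0
s4: b4⊕b5⊕b6⊕b7 = 1⊕0⊕0⊕1 = 0
Syndrome (s4...s1) = 000 → position 0 (no error).

0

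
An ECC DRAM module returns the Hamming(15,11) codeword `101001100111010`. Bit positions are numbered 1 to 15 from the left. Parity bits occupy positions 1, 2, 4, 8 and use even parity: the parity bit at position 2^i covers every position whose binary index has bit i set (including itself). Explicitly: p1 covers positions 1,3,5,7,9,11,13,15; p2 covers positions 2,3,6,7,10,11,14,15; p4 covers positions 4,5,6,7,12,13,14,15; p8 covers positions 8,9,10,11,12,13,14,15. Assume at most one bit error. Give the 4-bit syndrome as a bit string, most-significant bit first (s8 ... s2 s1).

0000

s1: b1⊕b3⊕b5⊕b7⊕b9⊕b11⊕b13⊕b15 = 1⊕1⊕0⊕1⊕0⊕1⊕0⊕0 = 0
s2: b2⊕b3⊕b6⊕b7⊕b10⊕b11⊕b14⊕b15 = 0⊕1⊕1⊕1⊕1⊕1⊕1⊕0 = 0
s4: b4⊕b5⊕b6⊕b7⊕b12⊕b13⊕b14⊕b15 = 0⊕0⊕1⊕1⊕1⊕0⊕1⊕0 = 0
s8: b8⊕b9⊕b10⊕b11⊕b12⊕b13⊕b14⊕b15 = 0⊕0⊕1⊕1⊕1⊕0⊕1⊕0 = 0
Syndrome (s8...s1) = 0000 → position 0 (no error).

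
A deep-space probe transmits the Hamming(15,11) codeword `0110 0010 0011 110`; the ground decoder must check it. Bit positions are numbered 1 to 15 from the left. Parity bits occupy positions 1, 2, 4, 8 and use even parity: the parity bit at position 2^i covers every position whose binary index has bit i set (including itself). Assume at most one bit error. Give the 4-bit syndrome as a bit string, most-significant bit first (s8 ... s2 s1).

0010

s1: b1⊕b3⊕b5⊕b7⊕b9⊕b11⊕b13⊕b15 = 0⊕1⊕0⊕1⊕0⊕1⊕1⊕0 = 0
s2: b2⊕b3⊕b6⊕b7⊕b10⊕b11⊕b14⊕b15 = 1⊕1⊕0⊕1⊕0⊕1⊕1⊕0 = 1
s4: b4⊕b5⊕b6⊕b7⊕b12⊕b13⊕b14⊕b15 = 0⊕0⊕0⊕1⊕1⊕1⊕1⊕0 = 0
s8: b8⊕b9⊕b10⊕b11⊕b12⊕b13⊕b14⊕b15 = 0⊕0⊕0⊕1⊕1⊕1⊕1⊕0 = 0
Syndrome (s8...s1) = 0010 → position 2.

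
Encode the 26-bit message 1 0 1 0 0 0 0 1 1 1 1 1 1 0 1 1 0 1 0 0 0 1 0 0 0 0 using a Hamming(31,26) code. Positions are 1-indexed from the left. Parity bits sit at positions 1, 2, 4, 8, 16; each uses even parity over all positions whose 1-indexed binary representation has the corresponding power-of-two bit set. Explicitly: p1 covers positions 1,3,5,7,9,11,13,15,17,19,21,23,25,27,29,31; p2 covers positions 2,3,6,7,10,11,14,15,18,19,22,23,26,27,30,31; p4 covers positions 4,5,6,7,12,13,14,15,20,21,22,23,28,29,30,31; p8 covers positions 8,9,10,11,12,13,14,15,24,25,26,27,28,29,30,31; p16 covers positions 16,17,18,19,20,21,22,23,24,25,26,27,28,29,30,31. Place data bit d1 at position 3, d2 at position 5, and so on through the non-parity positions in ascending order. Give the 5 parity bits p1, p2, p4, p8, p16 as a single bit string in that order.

11010

Place data bits at non-power-of-two positions: b3=1, b5=0, b6=1, b7=0, b9=0, b10=0, b11=0, b12=1, b13=1, b14=1, b15=1, b17=1, b18=1, b19=0, b20=1, b21=1, b22=0, b23=1, b24=0, b25=0, b26=0, b27=1, b28=0, b29=0, b30=0, b31=0.
p1 = XOR of data positions {3,5,7,9,11,13,15,17,19,21,23,25,27,29,31} = 1⊕0⊕0⊕0⊕0⊕1⊕1⊕1⊕0⊕1⊕1⊕0⊕1⊕0⊕0 = 1
p2 = XOR of data positions {3,6,7,10,11,14,15,18,19,22,23,26,27,30,31} = 1⊕1⊕0⊕0⊕0⊕1⊕1⊕1⊕0⊕0⊕1⊕0⊕1⊕0⊕0 = 1
p4 = XOR of data positions {5,6,7,12,13,14,15,20,21,22,23,28,29,30,31} = 0⊕1⊕0⊕1⊕1⊕1⊕1⊕1⊕1⊕0⊕1⊕0⊕0⊕0⊕0 = 0
p8 = XOR of data positions {9,10,11,12,13,14,15,24,25,26,27,28,29,30,31} = 0⊕0⊕0⊕1⊕1⊕1⊕1⊕0⊕0⊕0⊕1⊕0⊕0⊕0⊕0 = 1
p16 = XOR of data positions {17,18,19,20,21,22,23,24,25,26,27,28,29,30,31} = 1⊕1⊕0⊕1⊕1⊕0⊕1⊕0⊕0⊕0⊕1⊕0⊕0⊕0⊕0 = 0
Parity bits p1,p2,p4,p8,p16 = 11010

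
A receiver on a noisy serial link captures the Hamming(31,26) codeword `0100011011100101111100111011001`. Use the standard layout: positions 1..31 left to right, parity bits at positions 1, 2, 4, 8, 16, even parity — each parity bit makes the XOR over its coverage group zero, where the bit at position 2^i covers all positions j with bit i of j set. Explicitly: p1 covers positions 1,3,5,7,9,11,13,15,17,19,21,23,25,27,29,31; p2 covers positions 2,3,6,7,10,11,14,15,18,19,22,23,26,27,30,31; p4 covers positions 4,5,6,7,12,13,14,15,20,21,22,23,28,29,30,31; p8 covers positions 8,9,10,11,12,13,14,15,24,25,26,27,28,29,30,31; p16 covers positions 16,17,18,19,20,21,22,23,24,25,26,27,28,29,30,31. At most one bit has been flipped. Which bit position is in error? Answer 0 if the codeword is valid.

s1: b1⊕b3⊕b5⊕b7⊕b9⊕b11⊕b13⊕b15⊕b17⊕b19⊕b21⊕b23⊕b25⊕b27⊕b29⊕b31 = 0⊕0⊕0⊕1⊕1⊕1⊕0⊕0⊕1⊕1⊕0⊕1⊕1⊕1⊕0⊕1 = 1
s2: b2⊕b3⊕b6⊕b7⊕b10⊕b11⊕b14⊕b15⊕b18⊕b19⊕b22⊕b23⊕b26⊕b27⊕b30⊕b31 = 1⊕0⊕1⊕1⊕1⊕1⊕1⊕0⊕1⊕1⊕0⊕1⊕0⊕1⊕0⊕1 = 1
s4: b4⊕b5⊕b6⊕b7⊕b12⊕b13⊕b14⊕b15⊕b20⊕b21⊕b22⊕b23⊕b28⊕b29⊕b30⊕b31 = 0⊕0⊕1⊕1⊕0⊕0⊕1⊕0⊕1⊕0⊕0⊕1⊕1⊕0⊕0⊕1 = 1
s8: b8⊕b9⊕b10⊕b11⊕b12⊕b13⊕b14⊕b15⊕b24⊕b25⊕b26⊕b27⊕b28⊕b29⊕b30⊕b31 = 0⊕1⊕1⊕1⊕0⊕0⊕1⊕0⊕1⊕1⊕0⊕1⊕1⊕0⊕0⊕1 = 1
s16: b16⊕b17⊕b18⊕b19⊕b20⊕b21⊕b22⊕b23⊕b24⊕b25⊕b26⊕b27⊕b28⊕b29⊕b30⊕b31 = 1⊕1⊕1⊕1⊕1⊕0⊕0⊕1⊕1⊕1⊕0⊕1⊕1⊕0⊕0⊕1 = 1
Syndrome (s16...s1) = 11111 → position 31.

31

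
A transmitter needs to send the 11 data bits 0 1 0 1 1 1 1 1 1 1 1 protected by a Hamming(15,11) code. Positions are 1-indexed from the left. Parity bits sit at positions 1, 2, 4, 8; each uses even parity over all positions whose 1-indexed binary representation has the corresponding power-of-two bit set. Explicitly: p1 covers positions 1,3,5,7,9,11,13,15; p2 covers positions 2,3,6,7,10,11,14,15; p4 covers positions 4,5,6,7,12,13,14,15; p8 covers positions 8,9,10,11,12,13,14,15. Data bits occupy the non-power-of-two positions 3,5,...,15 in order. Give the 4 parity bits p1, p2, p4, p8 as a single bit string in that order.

Place data bits at non-power-of-two positions: b3=0, b5=1, b6=0, b7=1, b9=1, b10=1, b11=1, b12=1, b13=1, b14=1, b15=1.
p1 = XOR of data positions {3,5,7,9,11,13,15} = 0⊕1⊕1⊕1⊕1⊕1⊕1 = 0
p2 = XOR of data positions {3,6,7,10,11,14,15} = 0⊕0⊕1⊕1⊕1⊕1⊕1 = 1
p4 = XOR of data positions {5,6,7,12,13,14,15} = 1⊕0⊕1⊕1⊕1⊕1⊕1 = 0
p8 = XOR of data positions {9,10,11,12,13,14,15} = 1⊕1⊕1⊕1⊕1⊕1⊕1 = 1
Parity bits p1,p2,p4,p8 = 0101

0101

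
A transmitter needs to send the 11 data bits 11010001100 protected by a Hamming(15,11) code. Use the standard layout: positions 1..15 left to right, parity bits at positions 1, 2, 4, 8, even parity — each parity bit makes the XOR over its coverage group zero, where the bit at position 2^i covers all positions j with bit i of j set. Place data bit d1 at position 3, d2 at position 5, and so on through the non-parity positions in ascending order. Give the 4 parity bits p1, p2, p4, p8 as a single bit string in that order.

Place data bits at non-power-of-two positions: b3=1, b5=1, b6=0, b7=1, b9=0, b10=0, b11=0, b12=1, b13=1, b14=0, b15=0.
p1 = XOR of data positions {3,5,7,9,11,13,15} = 1⊕1⊕1⊕0⊕0⊕1⊕0 = 0
p2 = XOR of data positions {3,6,7,10,11,14,15} = 1⊕0⊕1⊕0⊕0⊕0⊕0 = 0
p4 = XOR of data positions {5,6,7,12,13,14,15} = 1⊕0⊕1⊕1⊕1⊕0⊕0 = 0
p8 = XOR of data positions {9,10,11,12,13,14,15} = 0⊕0⊕0⊕1⊕1⊕0⊕0 = 0
Parity bits p1,p2,p4,p8 = 0000

0000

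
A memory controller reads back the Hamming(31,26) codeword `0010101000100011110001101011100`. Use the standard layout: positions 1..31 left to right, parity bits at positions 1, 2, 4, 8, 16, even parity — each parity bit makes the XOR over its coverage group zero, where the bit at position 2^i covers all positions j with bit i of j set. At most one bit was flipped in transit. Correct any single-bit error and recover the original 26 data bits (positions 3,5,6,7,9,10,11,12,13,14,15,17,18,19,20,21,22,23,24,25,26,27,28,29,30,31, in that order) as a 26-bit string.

11010010001110101101011100

s1: b1⊕b3⊕b5⊕b7⊕b9⊕b11⊕b13⊕b15⊕b17⊕b19⊕b21⊕b23⊕b25⊕b27⊕b29⊕b31 = 0⊕1⊕1⊕1⊕0⊕1⊕0⊕1⊕1⊕0⊕0⊕1⊕1⊕1⊕1⊕0 = 0
s2: b2⊕b3⊕b6⊕b7⊕b10⊕b11⊕b14⊕b15⊕b18⊕b19⊕b22⊕b23⊕b26⊕b27⊕b30⊕b31 = 0⊕1⊕0⊕1⊕0⊕1⊕0⊕1⊕1⊕0⊕1⊕1⊕0⊕1⊕0⊕0 = 0
s4: b4⊕b5⊕b6⊕b7⊕b12⊕b13⊕b14⊕b15⊕b20⊕b21⊕b22⊕b23⊕b28⊕b29⊕b30⊕b31 = 0⊕1⊕0⊕1⊕0⊕0⊕0⊕1⊕0⊕0⊕1⊕1⊕1⊕1⊕0⊕0 = 1
s8: b8⊕b9⊕b10⊕b11⊕b12⊕b13⊕b14⊕b15⊕b24⊕b25⊕b26⊕b27⊕b28⊕b29⊕b30⊕b31 = 0⊕0⊕0⊕1⊕0⊕0⊕0⊕1⊕0⊕1⊕0⊕1⊕1⊕1⊕0⊕0 = 0
s16: b16⊕b17⊕b18⊕b19⊕b20⊕b21⊕b22⊕b23⊕b24⊕b25⊕b26⊕b27⊕b28⊕b29⊕b30⊕b31 = 1⊕1⊕1⊕0⊕0⊕0⊕1⊕1⊕0⊕1⊕0⊕1⊕1⊕1⊕0⊕0 = 1
Syndrome (s16...s1) = 10100 → position 20.
Flip bit 20: corrected codeword = 0010101000100011110101101011100
Data bits at positions 3,5,6,7,9,10,11,12,13,14,15,17,18,19,20,21,22,23,24,25,26,27,28,29,30,31: 11010010001110101101011100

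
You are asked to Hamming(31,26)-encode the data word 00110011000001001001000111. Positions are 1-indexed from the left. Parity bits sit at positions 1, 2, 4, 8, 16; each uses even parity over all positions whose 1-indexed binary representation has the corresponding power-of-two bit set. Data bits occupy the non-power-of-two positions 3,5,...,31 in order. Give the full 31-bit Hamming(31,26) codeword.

Place data bits at non-power-of-two positions: b3=0, b5=0, b6=1, b7=1, b9=0, b10=0, b11=1, b12=1, b13=0, b14=0, b15=0, b17=0, b18=0, b19=1, b20=0, b21=0, b22=1, b23=0, b24=0, b25=1, b26=0, b27=0, b28=0, b29=1, b30=1, b31=1.
p1 = XOR of data positions {3,5,7,9,11,13,15,17,19,21,23,25,27,29,31} = 0⊕0⊕1⊕0⊕1⊕0⊕0⊕0⊕1⊕0⊕0⊕1⊕0⊕1⊕1 = 0
p2 = XOR of data positions {3,6,7,10,11,14,15,18,19,22,23,26,27,30,31} = 0⊕1⊕1⊕0⊕1⊕0⊕0⊕0⊕1⊕1⊕0⊕0⊕0⊕1⊕1 = 1
p4 = XOR of data positions {5,6,7,12,13,14,15,20,21,22,23,28,29,30,31} = 0⊕1⊕1⊕1⊕0⊕0⊕0⊕0⊕0⊕1⊕0⊕0⊕1⊕1⊕1 = 1
p8 = XOR of data positions {9,10,11,12,13,14,15,24,25,26,27,28,29,30,31} = 0⊕0⊕1⊕1⊕0⊕0⊕0⊕0⊕1⊕0⊕0⊕0⊕1⊕1⊕1 = 0
p16 = XOR of data positions {17,18,19,20,21,22,23,24,25,26,27,28,29,30,31} = 0⊕0⊕1⊕0⊕0⊕1⊕0⊕0⊕1⊕0⊕0⊕0⊕1⊕1⊕1 = 0
Codeword b1..b31 = 0101011000110000001001001000111

0101011000110000001001001000111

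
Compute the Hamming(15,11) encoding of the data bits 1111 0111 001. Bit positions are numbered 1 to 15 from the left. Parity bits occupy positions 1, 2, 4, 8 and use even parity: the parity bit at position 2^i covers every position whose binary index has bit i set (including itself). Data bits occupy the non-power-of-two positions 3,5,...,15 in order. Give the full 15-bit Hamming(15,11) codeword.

Place data bits at non-power-of-two positions: b3=1, b5=1, b6=1, b7=1, b9=0, b10=1, b11=1, b12=1, b13=0, b14=0, b15=1.
p1 = XOR of data positions {3,5,7,9,11,13,15} = 1⊕1⊕1⊕0⊕1⊕0⊕1 = 1
p2 = XOR of data positions {3,6,7,10,11,14,15} = 1⊕1⊕1⊕1⊕1⊕0⊕1 = 0
p4 = XOR of data positions {5,6,7,12,13,14,15} = 1⊕1⊕1⊕1⊕0⊕0⊕1 = 1
p8 = XOR of data positions {9,10,11,12,13,14,15} = 0⊕1⊕1⊕1⊕0⊕0⊕1 = 0
Codeword b1..b15 = 101111100111001

101111100111001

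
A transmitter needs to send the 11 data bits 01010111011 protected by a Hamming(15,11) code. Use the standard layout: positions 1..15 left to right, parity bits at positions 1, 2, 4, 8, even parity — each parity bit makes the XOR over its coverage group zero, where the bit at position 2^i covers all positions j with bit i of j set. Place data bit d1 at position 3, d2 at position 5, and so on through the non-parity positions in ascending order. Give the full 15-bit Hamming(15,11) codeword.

010110110111011

Place data bits at non-power-of-two positions: b3=0, b5=1, b6=0, b7=1, b9=0, b10=1, b11=1, b12=1, b13=0, b14=1, b15=1.
p1 = XOR of data positions {3,5,7,9,11,13,15} = 0⊕1⊕1⊕0⊕1⊕0⊕1 = 0
p2 = XOR of data positions {3,6,7,10,11,14,15} = 0⊕0⊕1⊕1⊕1⊕1⊕1 = 1
p4 = XOR of data positions {5,6,7,12,13,14,15} = 1⊕0⊕1⊕1⊕0⊕1⊕1 = 1
p8 = XOR of data positions {9,10,11,12,13,14,15} = 0⊕1⊕1⊕1⊕0⊕1⊕1 = 1
Codeword b1..b15 = 010110110111011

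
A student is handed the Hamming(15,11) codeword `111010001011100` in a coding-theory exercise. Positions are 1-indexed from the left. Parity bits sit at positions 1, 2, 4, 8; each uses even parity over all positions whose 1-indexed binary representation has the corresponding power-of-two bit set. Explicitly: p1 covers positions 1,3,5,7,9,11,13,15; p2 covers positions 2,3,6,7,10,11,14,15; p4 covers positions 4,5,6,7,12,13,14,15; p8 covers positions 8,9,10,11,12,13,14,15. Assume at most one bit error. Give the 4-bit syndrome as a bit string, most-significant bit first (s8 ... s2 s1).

0110

s1: b1⊕b3⊕b5⊕b7⊕b9⊕b11⊕b13⊕b15 = 1⊕1⊕1⊕0⊕1⊕1⊕1⊕0 = 0
s2: b2⊕b3⊕b6⊕b7⊕b10⊕b11⊕b14⊕b15 = 1⊕1⊕0⊕0⊕0⊕1⊕0⊕0 = 1
s4: b4⊕b5⊕b6⊕b7⊕b12⊕b13⊕b14⊕b15 = 0⊕1⊕0⊕0⊕1⊕1⊕0⊕0 = 1
s8: b8⊕b9⊕b10⊕b11⊕b12⊕b13⊕b14⊕b15 = 0⊕1⊕0⊕1⊕1⊕1⊕0⊕0 = 0
Syndrome (s8...s1) = 0110 → position 6.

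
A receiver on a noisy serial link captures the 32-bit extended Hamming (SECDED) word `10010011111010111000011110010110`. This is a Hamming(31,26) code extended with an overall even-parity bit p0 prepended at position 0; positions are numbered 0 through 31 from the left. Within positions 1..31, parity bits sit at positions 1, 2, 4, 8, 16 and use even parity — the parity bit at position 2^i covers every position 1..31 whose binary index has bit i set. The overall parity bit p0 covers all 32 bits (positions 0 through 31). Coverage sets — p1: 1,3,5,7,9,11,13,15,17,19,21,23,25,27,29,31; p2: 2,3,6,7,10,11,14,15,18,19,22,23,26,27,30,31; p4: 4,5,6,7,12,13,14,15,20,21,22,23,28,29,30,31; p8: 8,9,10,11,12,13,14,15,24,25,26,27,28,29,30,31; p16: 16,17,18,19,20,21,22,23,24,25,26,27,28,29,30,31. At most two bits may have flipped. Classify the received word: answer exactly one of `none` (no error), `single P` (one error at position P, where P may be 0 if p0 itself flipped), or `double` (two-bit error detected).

none

s1: b1⊕b3⊕b5⊕b7⊕b9⊕b11⊕b13⊕b15⊕b17⊕b19⊕b21⊕b23⊕b25⊕b27⊕b29⊕b31 = 0⊕1⊕0⊕1⊕1⊕0⊕0⊕1⊕0⊕0⊕1⊕1⊕0⊕1⊕1⊕0 = 0
s2: b2⊕b3⊕b6⊕b7⊕b10⊕b11⊕b14⊕b15⊕b18⊕b19⊕b22⊕b23⊕b26⊕b27⊕b30⊕b31 = 0⊕1⊕1⊕1⊕1⊕0⊕1⊕1⊕0⊕0⊕1⊕1⊕0⊕1⊕1⊕0 = 0
s4: b4⊕b5⊕b6⊕b7⊕b12⊕b13⊕b14⊕b15⊕b20⊕b21⊕b22⊕b23⊕b28⊕b29⊕b30⊕b31 = 0⊕0⊕1⊕1⊕1⊕0⊕1⊕1⊕0⊕1⊕1⊕1⊕0⊕1⊕1⊕0 = 0
s8: b8⊕b9⊕b10⊕b11⊕b12⊕b13⊕b14⊕b15⊕b24⊕b25⊕b26⊕b27⊕b28⊕b29⊕b30⊕b31 = 1⊕1⊕1⊕0⊕1⊕0⊕1⊕1⊕1⊕0⊕0⊕1⊕0⊕1⊕1⊕0 = 0
s16: b16⊕b17⊕b18⊕b19⊕b20⊕b21⊕b22⊕b23⊕b24⊕b25⊕b26⊕b27⊕b28⊕b29⊕b30⊕b31 = 1⊕0⊕0⊕0⊕0⊕1⊕1⊕1⊕1⊕0⊕0⊕1⊕0⊕1⊕1⊕0 = 0
Syndrome (s16...s1) = 00000 → position 0 (no error).
Overall parity (XOR of all 32 bits, including p0): 1⊕0⊕0⊕1⊕0⊕0⊕1⊕1⊕1⊕1⊕1⊕0⊕1⊕0⊕1⊕1⊕1⊕0⊕0⊕0⊕0⊕1⊕1⊕1⊕1⊕0⊕0⊕1⊕0⊕1⊕1⊕0 = 0
Overall=0, syndrome position=0 → no error.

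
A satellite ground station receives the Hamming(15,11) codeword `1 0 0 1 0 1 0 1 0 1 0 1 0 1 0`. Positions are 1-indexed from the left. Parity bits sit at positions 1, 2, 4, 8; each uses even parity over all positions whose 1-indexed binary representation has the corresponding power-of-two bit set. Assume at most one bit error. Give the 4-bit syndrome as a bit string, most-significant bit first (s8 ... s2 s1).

0011

s1: b1⊕b3⊕b5⊕b7⊕b9⊕b11⊕b13⊕b15 = 1⊕0⊕0⊕0⊕0⊕0⊕0⊕0 = 1
s2: b2⊕b3⊕b6⊕b7⊕b10⊕b11⊕b14⊕b15 = 0⊕0⊕1⊕0⊕1⊕0⊕1⊕0 = 1
s4: b4⊕b5⊕b6⊕b7⊕b12⊕b13⊕b14⊕b15 = 1⊕0⊕1⊕0⊕1⊕0⊕1⊕0 = 0
s8: b8⊕b9⊕b10⊕b11⊕b12⊕b13⊕b14⊕b15 = 1⊕0⊕1⊕0⊕1⊕0⊕1⊕0 = 0
Syndrome (s8...s1) = 0011 → position 3.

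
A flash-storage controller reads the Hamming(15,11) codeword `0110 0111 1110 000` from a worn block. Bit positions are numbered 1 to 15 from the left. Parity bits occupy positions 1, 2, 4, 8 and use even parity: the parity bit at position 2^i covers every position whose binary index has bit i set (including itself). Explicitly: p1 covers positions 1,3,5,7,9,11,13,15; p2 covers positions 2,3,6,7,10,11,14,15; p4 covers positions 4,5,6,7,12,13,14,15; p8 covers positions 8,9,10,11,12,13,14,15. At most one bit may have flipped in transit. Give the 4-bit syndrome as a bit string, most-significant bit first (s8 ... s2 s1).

s1: b1⊕b3⊕b5⊕b7⊕b9⊕b11⊕b13⊕b15 = 0⊕1⊕0⊕1⊕1⊕1⊕0⊕0 = 0
s2: b2⊕b3⊕b6⊕b7⊕b10⊕b11⊕b14⊕b15 = 1⊕1⊕1⊕1⊕1⊕1⊕0⊕0 = 0
s4: b4⊕b5⊕b6⊕b7⊕b12⊕b13⊕b14⊕b15 = 0⊕0⊕1⊕1⊕0⊕0⊕0⊕0 = 0
s8: b8⊕b9⊕b10⊕b11⊕b12⊕b13⊕b14⊕b15 = 1⊕1⊕1⊕1⊕0⊕0⊕0⊕0 = 0
Syndrome (s8...s1) = 0000 → position 0 (no error).

0000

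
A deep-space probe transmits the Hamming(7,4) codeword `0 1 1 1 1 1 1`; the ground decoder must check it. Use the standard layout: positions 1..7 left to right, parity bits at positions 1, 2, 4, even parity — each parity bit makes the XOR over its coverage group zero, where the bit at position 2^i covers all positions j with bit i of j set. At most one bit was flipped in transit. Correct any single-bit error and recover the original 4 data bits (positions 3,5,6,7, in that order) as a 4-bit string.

1111

s1: b1⊕b3⊕b5⊕b7 = 0⊕1⊕1⊕1 = 1
s2: b2⊕b3⊕b6⊕b7 = 1⊕1⊕1⊕1 = 0
s4: b4⊕b5⊕b6⊕b7 = 1⊕1⊕1⊕1 = 0
Syndrome (s4...s1) = 001 → position 1.
Flip bit 1: corrected codeword = 1111111
Data bits at positions 3,5,6,7: 1111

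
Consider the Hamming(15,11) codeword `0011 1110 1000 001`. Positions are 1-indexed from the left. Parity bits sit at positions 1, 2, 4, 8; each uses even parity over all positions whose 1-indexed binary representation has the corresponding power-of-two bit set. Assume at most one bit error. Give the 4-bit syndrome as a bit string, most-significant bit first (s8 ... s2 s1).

s1: b1⊕b3⊕b5⊕b7⊕b9⊕b11⊕b13⊕b15 = 0⊕1⊕1⊕1⊕1⊕0⊕0⊕1 = 1
s2: b2⊕b3⊕b6⊕b7⊕b10⊕b11⊕b14⊕b15 = 0⊕1⊕1⊕1⊕0⊕0⊕0⊕1 = 0
s4: b4⊕b5⊕b6⊕b7⊕b12⊕b13⊕b14⊕b15 = 1⊕1⊕1⊕1⊕0⊕0⊕0⊕1 = 1
s8: b8⊕b9⊕b10⊕b11⊕b12⊕b13⊕b14⊕b15 = 0⊕1⊕0⊕0⊕0⊕0⊕0⊕1 = 0
Syndrome (s8...s1) = 0101 → position 5.

0101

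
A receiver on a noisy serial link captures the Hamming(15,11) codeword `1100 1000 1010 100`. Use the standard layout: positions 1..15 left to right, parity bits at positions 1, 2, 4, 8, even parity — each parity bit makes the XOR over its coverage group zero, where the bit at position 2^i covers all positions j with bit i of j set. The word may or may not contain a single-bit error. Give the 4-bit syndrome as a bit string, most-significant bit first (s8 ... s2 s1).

s1: b1⊕b3⊕b5⊕b7⊕b9⊕b11⊕b13⊕b15 = 1⊕0⊕1⊕0⊕1⊕1⊕1⊕0 = 1
s2: b2⊕b3⊕b6⊕b7⊕b10⊕b11⊕b14⊕b15 = 1⊕0⊕0⊕0⊕0⊕1⊕0⊕0 = 0
s4: b4⊕b5⊕b6⊕b7⊕b12⊕b13⊕b14⊕b15 = 0⊕1⊕0⊕0⊕0⊕1⊕0⊕0 = 0
s8: b8⊕b9⊕b10⊕b11⊕b12⊕b13⊕b14⊕b15 = 0⊕1⊕0⊕1⊕0⊕1⊕0⊕0 = 1
Syndrome (s8...s1) = 1001 → position 9.

1001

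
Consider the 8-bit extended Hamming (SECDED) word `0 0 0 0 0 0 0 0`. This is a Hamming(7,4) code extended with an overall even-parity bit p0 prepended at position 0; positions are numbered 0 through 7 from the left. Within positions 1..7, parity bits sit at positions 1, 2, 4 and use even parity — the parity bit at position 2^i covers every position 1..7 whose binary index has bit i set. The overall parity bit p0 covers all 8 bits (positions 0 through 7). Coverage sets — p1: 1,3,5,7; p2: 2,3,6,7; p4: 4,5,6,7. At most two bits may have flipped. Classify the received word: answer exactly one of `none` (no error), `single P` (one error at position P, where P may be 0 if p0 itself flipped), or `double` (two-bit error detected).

none

s1: b1⊕b3⊕b5⊕b7 = 0⊕0⊕0⊕0 = 0
s2: b2⊕b3⊕b6⊕b7 = 0⊕0⊕0⊕0 = 0
s4: b4⊕b5⊕b6⊕b7 = 0⊕0⊕0⊕0 = 0
Syndrome (s4...s1) = 000 → position 0 (no error).
Overall parity (XOR of all 8 bits, including p0): 0⊕0⊕0⊕0⊕0⊕0⊕0⊕0 = 0
Overall=0, syndrome position=0 → no error.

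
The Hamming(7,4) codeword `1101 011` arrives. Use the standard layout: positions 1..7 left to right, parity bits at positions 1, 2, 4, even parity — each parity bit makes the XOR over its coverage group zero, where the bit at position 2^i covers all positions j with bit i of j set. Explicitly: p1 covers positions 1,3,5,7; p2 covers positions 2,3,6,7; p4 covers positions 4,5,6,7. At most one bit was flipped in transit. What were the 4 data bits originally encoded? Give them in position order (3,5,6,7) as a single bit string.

s1: b1⊕b3⊕b5⊕b7 = 1⊕0⊕0⊕1 = 0
s2: b2⊕b3⊕b6⊕b7 = 1⊕0⊕1⊕1 = 1
s4: b4⊕b5⊕b6⊕b7 = 1⊕0⊕1⊕1 = 1
Syndrome (s4...s1) = 110 → position 6.
Flip bit 6: corrected codeword = 1101001
Data bits at positions 3,5,6,7: 0001

0001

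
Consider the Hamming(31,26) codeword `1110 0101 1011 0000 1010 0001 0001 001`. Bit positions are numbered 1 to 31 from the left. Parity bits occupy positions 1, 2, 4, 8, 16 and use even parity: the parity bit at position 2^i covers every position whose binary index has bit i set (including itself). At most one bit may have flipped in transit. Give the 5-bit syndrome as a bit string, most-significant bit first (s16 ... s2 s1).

s1: b1⊕b3⊕b5⊕b7⊕b9⊕b11⊕b13⊕b15⊕b17⊕b19⊕b21⊕b23⊕b25⊕b27⊕b29⊕b31 = 1⊕1⊕0⊕0⊕1⊕1⊕0⊕0⊕1⊕1⊕0⊕0⊕0⊕0⊕0⊕1 = 1
s2: b2⊕b3⊕b6⊕b7⊕b10⊕b11⊕b14⊕b15⊕b18⊕b19⊕b22⊕b23⊕b26⊕b27⊕b30⊕b31 = 1⊕1⊕1⊕0⊕0⊕1⊕0⊕0⊕0⊕1⊕0⊕0⊕0⊕0⊕0⊕1 = 0
s4: b4⊕b5⊕b6⊕b7⊕b12⊕b13⊕b14⊕b15⊕b20⊕b21⊕b22⊕b23⊕b28⊕b29⊕b30⊕b31 = 0⊕0⊕1⊕0⊕1⊕0⊕0⊕0⊕0⊕0⊕0⊕0⊕1⊕0⊕0⊕1 = 0
s8: b8⊕b9⊕b10⊕b11⊕b12⊕b13⊕b14⊕b15⊕b24⊕b25⊕b26⊕b27⊕b28⊕b29⊕b30⊕b31 = 1⊕1⊕0⊕1⊕1⊕0⊕0⊕0⊕1⊕0⊕0⊕0⊕1⊕0⊕0⊕1 = 1
s16: b16⊕b17⊕b18⊕b19⊕b20⊕b21⊕b22⊕b23⊕b24⊕b25⊕b26⊕b27⊕b28⊕b29⊕b30⊕b31 = 0⊕1⊕0⊕1⊕0⊕0⊕0⊕0⊕1⊕0⊕0⊕0⊕1⊕0⊕0⊕1 = 1
Syndrome (s16...s1) = 11001 → position 25.

11001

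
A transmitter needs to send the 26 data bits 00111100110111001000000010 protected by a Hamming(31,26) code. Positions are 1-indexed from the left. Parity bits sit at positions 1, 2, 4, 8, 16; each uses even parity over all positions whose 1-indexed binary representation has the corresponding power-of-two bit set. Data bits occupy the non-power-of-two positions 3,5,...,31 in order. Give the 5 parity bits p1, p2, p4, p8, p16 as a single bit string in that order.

Place data bits at non-power-of-two positions: b3=0, b5=0, b6=1, b7=1, b9=1, b10=1, b11=0, b12=0, b13=1, b14=1, b15=0, b17=1, b18=1, b19=1, b20=0, b21=0, b22=1, b23=0, b24=0, b25=0, b26=0, b27=0, b28=0, b29=0, b30=1, b31=0.
p1 = XOR of data positions {3,5,7,9,11,13,15,17,19,21,23,25,27,29,31} = 0⊕0⊕1⊕1⊕0⊕1⊕0⊕1⊕1⊕0⊕0⊕0⊕0⊕0⊕0 = 1
p2 = XOR of data positions {3,6,7,10,11,14,15,18,19,22,23,26,27,30,31} = 0⊕1⊕1⊕1⊕0⊕1⊕0⊕1⊕1⊕1⊕0⊕0⊕0⊕1⊕0 = 0
p4 = XOR of data positions {5,6,7,12,13,14,15,20,21,22,23,28,29,30,31} = 0⊕1⊕1⊕0⊕1⊕1⊕0⊕0⊕0⊕1⊕0⊕0⊕0⊕1⊕0 = 0
p8 = XOR of data positions {9,10,11,12,13,14,15,24,25,26,27,28,29,30,31} = 1⊕1⊕0⊕0⊕1⊕1⊕0⊕0⊕0⊕0⊕0⊕0⊕0⊕1⊕0 = 1
p16 = XOR of data positions {17,18,19,20,21,22,23,24,25,26,27,28,29,30,31} = 1⊕1⊕1⊕0⊕0⊕1⊕0⊕0⊕0⊕0⊕0⊕0⊕0⊕1⊕0 = 1
Parity bits p1,p2,p4,p8,p16 = 10011

10011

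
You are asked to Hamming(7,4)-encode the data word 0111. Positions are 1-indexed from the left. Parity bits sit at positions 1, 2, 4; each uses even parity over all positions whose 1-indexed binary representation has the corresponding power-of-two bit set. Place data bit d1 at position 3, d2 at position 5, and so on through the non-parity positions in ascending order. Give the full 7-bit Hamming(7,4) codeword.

Place data bits at non-power-of-two positions: b3=0, b5=1, b6=1, b7=1.
p1 = XOR of data positions {3,5,7} = 0⊕1⊕1 = 0
p2 = XOR of data positions {3,6,7} = 0⊕1⊕1 = 0
p4 = XOR of data positions {5,6,7} = 1⊕1⊕1 = 1
Codeword b1..b7 = 0001111

0001111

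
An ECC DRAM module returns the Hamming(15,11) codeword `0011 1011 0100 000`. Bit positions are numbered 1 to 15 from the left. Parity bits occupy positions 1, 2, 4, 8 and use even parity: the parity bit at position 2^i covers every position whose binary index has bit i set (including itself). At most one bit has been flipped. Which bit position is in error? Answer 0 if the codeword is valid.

s1: b1⊕b3⊕b5⊕b7⊕b9⊕b11⊕b13⊕b15 = 0⊕1⊕1⊕1⊕0⊕0⊕0⊕0 = 1
s2: b2⊕b3⊕b6⊕b7⊕b10⊕b11⊕b14⊕b15 = 0⊕1⊕0⊕1⊕1⊕0⊕0⊕0 = 1
s4: b4⊕b5⊕b6⊕b7⊕b12⊕b13⊕b14⊕b15 = 1⊕1⊕0⊕1⊕0⊕0⊕0⊕0 = 1
s8: b8⊕b9⊕b10⊕b11⊕b12⊕b13⊕b14⊕b15 = 1⊕0⊕1⊕0⊕0⊕0⊕0⊕0 = 0
Syndrome (s8...s1) = 0111 → position 7.

7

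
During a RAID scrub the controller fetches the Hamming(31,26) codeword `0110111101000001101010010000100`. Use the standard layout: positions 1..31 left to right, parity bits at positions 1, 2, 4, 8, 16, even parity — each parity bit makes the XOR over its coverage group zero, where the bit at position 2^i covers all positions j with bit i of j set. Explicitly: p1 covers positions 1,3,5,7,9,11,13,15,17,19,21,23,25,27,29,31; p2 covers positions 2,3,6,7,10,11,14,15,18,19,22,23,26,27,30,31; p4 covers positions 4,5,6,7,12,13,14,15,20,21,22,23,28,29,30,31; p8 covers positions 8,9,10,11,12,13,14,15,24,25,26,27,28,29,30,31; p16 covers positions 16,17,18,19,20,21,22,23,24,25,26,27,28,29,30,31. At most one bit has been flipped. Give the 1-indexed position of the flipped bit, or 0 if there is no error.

5

s1: b1⊕b3⊕b5⊕b7⊕b9⊕b11⊕b13⊕b15⊕b17⊕b19⊕b21⊕b23⊕b25⊕b27⊕b29⊕b31 = 0⊕1⊕1⊕1⊕0⊕0⊕0⊕0⊕1⊕1⊕1⊕0⊕0⊕0⊕1⊕0 = 1
s2: b2⊕b3⊕b6⊕b7⊕b10⊕b11⊕b14⊕b15⊕b18⊕b19⊕b22⊕b23⊕b26⊕b27⊕b30⊕b31 = 1⊕1⊕1⊕1⊕1⊕0⊕0⊕0⊕0⊕1⊕0⊕0⊕0⊕0⊕0⊕0 = 0
s4: b4⊕b5⊕b6⊕b7⊕b12⊕b13⊕b14⊕b15⊕b20⊕b21⊕b22⊕b23⊕b28⊕b29⊕b30⊕b31 = 0⊕1⊕1⊕1⊕0⊕0⊕0⊕0⊕0⊕1⊕0⊕0⊕0⊕1⊕0⊕0 = 1
s8: b8⊕b9⊕b10⊕b11⊕b12⊕b13⊕b14⊕b15⊕b24⊕b25⊕b26⊕b27⊕b28⊕b29⊕b30⊕b31 = 1⊕0⊕1⊕0⊕0⊕0⊕0⊕0⊕1⊕0⊕0⊕0⊕0⊕1⊕0⊕0 = 0
s16: b16⊕b17⊕b18⊕b19⊕b20⊕b21⊕b22⊕b23⊕b24⊕b25⊕b26⊕b27⊕b28⊕b29⊕b30⊕b31 = 1⊕1⊕0⊕1⊕0⊕1⊕0⊕0⊕1⊕0⊕0⊕0⊕0⊕1⊕0⊕0 = 0
Syndrome (s16...s1) = 00101 → position 5.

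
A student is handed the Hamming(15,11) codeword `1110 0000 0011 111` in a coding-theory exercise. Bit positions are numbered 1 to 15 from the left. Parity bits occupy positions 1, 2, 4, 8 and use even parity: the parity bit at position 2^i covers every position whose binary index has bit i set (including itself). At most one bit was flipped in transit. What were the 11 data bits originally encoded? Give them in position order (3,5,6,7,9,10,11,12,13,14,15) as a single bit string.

s1: b1⊕b3⊕b5⊕b7⊕b9⊕b11⊕b13⊕b15 = 1⊕1⊕0⊕0⊕0⊕1⊕1⊕1 = 1
s2: b2⊕b3⊕b6⊕b7⊕b10⊕b11⊕b14⊕b15 = 1⊕1⊕0⊕0⊕0⊕1⊕1⊕1 = 1
s4: b4⊕b5⊕b6⊕b7⊕b12⊕b13⊕b14⊕b15 = 0⊕0⊕0⊕0⊕1⊕1⊕1⊕1 = 0
s8: b8⊕b9⊕b10⊕b11⊕b12⊕b13⊕b14⊕b15 = 0⊕0⊕0⊕1⊕1⊕1⊕1⊕1 = 1
Syndrome (s8...s1) = 1011 → position 11.
Flip bit 11: corrected codeword = 111000000001111
Data bits at positions 3,5,6,7,9,10,11,12,13,14,15: 10000001111

10000001111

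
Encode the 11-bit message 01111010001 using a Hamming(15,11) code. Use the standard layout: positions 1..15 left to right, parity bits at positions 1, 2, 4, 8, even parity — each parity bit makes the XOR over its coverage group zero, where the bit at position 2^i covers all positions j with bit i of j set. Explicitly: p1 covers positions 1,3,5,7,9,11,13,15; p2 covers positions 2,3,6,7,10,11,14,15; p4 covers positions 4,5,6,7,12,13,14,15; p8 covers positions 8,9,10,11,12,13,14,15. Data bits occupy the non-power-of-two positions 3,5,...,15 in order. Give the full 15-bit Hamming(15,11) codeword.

Place data bits at non-power-of-two positions: b3=0, b5=1, b6=1, b7=1, b9=1, b10=0, b11=1, b12=0, b13=0, b14=0, b15=1.
p1 = XOR of data positions {3,5,7,9,11,13,15} = 0⊕1⊕1⊕1⊕1⊕0⊕1 = 1
p2 = XOR of data positions {3,6,7,10,11,14,15} = 0⊕1⊕1⊕0⊕1⊕0⊕1 = 0
p4 = XOR of data positions {5,6,7,12,13,14,15} = 1⊕1⊕1⊕0⊕0⊕0⊕1 = 0
p8 = XOR of data positions {9,10,11,12,13,14,15} = 1⊕0⊕1⊕0⊕0⊕0⊕1 = 1
Codeword b1..b15 = 100011111010001

100011111010001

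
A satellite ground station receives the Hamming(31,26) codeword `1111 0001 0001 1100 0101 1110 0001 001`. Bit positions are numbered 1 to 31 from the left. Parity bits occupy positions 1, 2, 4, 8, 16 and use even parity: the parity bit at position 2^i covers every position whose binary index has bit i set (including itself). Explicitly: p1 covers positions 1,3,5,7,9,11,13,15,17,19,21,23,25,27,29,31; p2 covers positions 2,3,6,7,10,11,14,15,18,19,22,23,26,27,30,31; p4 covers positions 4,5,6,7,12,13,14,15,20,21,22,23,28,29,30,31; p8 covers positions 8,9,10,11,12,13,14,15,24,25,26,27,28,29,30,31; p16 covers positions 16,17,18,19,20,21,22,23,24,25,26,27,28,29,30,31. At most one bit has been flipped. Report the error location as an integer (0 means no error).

18

s1: b1⊕b3⊕b5⊕b7⊕b9⊕b11⊕b13⊕b15⊕b17⊕b19⊕b21⊕b23⊕b25⊕b27⊕b29⊕b31 = 1⊕1⊕0⊕0⊕0⊕0⊕1⊕0⊕0⊕0⊕1⊕1⊕0⊕0⊕0⊕1 = 0
s2: b2⊕b3⊕b6⊕b7⊕b10⊕b11⊕b14⊕b15⊕b18⊕b19⊕b22⊕b23⊕b26⊕b27⊕b30⊕b31 = 1⊕1⊕0⊕0⊕0⊕0⊕1⊕0⊕1⊕0⊕1⊕1⊕0⊕0⊕0⊕1 = 1
s4: b4⊕b5⊕b6⊕b7⊕b12⊕b13⊕b14⊕b15⊕b20⊕b21⊕b22⊕b23⊕b28⊕b29⊕b30⊕b31 = 1⊕0⊕0⊕0⊕1⊕1⊕1⊕0⊕1⊕1⊕1⊕1⊕1⊕0⊕0⊕1 = 0
s8: b8⊕b9⊕b10⊕b11⊕b12⊕b13⊕b14⊕b15⊕b24⊕b25⊕b26⊕b27⊕b28⊕b29⊕b30⊕b31 = 1⊕0⊕0⊕0⊕1⊕1⊕1⊕0⊕0⊕0⊕0⊕0⊕1⊕0⊕0⊕1 = 0
s16: b16⊕b17⊕b18⊕b19⊕b20⊕b21⊕b22⊕b23⊕b24⊕b25⊕b26⊕b27⊕b28⊕b29⊕b30⊕b31 = 0⊕0⊕1⊕0⊕1⊕1⊕1⊕1⊕0⊕0⊕0⊕0⊕1⊕0⊕0⊕1 = 1
Syndrome (s16...s1) = 10010 → position 18.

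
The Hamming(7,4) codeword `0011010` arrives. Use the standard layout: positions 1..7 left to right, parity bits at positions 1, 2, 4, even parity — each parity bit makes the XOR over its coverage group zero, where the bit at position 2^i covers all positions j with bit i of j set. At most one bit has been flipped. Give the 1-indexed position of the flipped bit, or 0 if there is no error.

s1: b1⊕b3⊕b5⊕b7 = 0⊕1⊕0⊕0 = 1
s2: b2⊕b3⊕b6⊕b7 = 0⊕1⊕1⊕0 = 0
s4: b4⊕b5⊕b6⊕b7 = 1⊕0⊕1⊕0 = 0
Syndrome (s4...s1) = 001 → position 1.

1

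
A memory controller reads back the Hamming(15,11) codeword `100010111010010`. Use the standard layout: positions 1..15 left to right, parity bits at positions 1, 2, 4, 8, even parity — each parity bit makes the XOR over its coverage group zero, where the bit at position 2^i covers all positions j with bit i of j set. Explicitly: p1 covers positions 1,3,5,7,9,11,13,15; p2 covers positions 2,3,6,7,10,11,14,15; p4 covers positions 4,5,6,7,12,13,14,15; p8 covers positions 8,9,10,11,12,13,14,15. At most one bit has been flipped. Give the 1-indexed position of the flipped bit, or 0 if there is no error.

s1: b1⊕b3⊕b5⊕b7⊕b9⊕b11⊕b13⊕b15 = 1⊕0⊕1⊕1⊕1⊕1⊕0⊕0 = 1
s2: b2⊕b3⊕b6⊕b7⊕b10⊕b11⊕b14⊕b15 = 0⊕0⊕0⊕1⊕0⊕1⊕1⊕0 = 1
s4: b4⊕b5⊕b6⊕b7⊕b12⊕b13⊕b14⊕b15 = 0⊕1⊕0⊕1⊕0⊕0⊕1⊕0 = 1
s8: b8⊕b9⊕b10⊕b11⊕b12⊕b13⊕b14⊕b15 = 1⊕1⊕0⊕1⊕0⊕0⊕1⊕0 = 0
Syndrome (s8...s1) = 0111 → position 7.

7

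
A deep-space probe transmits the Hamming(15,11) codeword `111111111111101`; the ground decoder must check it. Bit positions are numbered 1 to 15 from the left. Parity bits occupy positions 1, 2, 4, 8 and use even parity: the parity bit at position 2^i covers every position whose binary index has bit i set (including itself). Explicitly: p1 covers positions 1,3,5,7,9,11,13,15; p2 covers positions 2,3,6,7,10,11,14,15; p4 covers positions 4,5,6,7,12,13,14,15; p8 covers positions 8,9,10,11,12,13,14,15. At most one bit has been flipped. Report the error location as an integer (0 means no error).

s1: b1⊕b3⊕b5⊕b7⊕b9⊕b11⊕b13⊕b15 = 1⊕1⊕1⊕1⊕1⊕1⊕1⊕1 = 0
s2: b2⊕b3⊕b6⊕b7⊕b10⊕b11⊕b14⊕b15 = 1⊕1⊕1⊕1⊕1⊕1⊕0⊕1 = 1
s4: b4⊕b5⊕b6⊕b7⊕b12⊕b13⊕b14⊕b15 = 1⊕1⊕1⊕1⊕1⊕1⊕0⊕1 = 1
s8: b8⊕b9⊕b10⊕b11⊕b12⊕b13⊕b14⊕b15 = 1⊕1⊕1⊕1⊕1⊕1⊕0⊕1 = 1
Syndrome (s8...s1) = 1110 → position 14.

14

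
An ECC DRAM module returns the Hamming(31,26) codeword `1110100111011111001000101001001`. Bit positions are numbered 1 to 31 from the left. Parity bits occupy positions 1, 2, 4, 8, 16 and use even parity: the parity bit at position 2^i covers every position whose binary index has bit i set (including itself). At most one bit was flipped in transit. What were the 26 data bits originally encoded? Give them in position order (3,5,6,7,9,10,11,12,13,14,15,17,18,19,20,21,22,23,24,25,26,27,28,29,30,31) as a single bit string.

11001101111001000101001001

s1: b1⊕b3⊕b5⊕b7⊕b9⊕b11⊕b13⊕b15⊕b17⊕b19⊕b21⊕b23⊕b25⊕b27⊕b29⊕b31 = 1⊕1⊕1⊕0⊕1⊕0⊕1⊕1⊕0⊕1⊕0⊕1⊕1⊕0⊕0⊕1 = 0
s2: b2⊕b3⊕b6⊕b7⊕b10⊕b11⊕b14⊕b15⊕b18⊕b19⊕b22⊕b23⊕b26⊕b27⊕b30⊕b31 = 1⊕1⊕0⊕0⊕1⊕0⊕1⊕1⊕0⊕1⊕0⊕1⊕0⊕0⊕0⊕1 = 0
s4: b4⊕b5⊕b6⊕b7⊕b12⊕b13⊕b14⊕b15⊕b20⊕b21⊕b22⊕b23⊕b28⊕b29⊕b30⊕b31 = 0⊕1⊕0⊕0⊕1⊕1⊕1⊕1⊕0⊕0⊕0⊕1⊕1⊕0⊕0⊕1 = 0
s8: b8⊕b9⊕b10⊕b11⊕b12⊕b13⊕b14⊕b15⊕b24⊕b25⊕b26⊕b27⊕b28⊕b29⊕b30⊕b31 = 1⊕1⊕1⊕0⊕1⊕1⊕1⊕1⊕0⊕1⊕0⊕0⊕1⊕0⊕0⊕1 = 0
s16: b16⊕b17⊕b18⊕b19⊕b20⊕b21⊕b22⊕b23⊕b24⊕b25⊕b26⊕b27⊕b28⊕b29⊕b30⊕b31 = 1⊕0⊕0⊕1⊕0⊕0⊕0⊕1⊕0⊕1⊕0⊕0⊕1⊕0⊕0⊕1 = 0
Syndrome (s16...s1) = 00000 → position 0 (no error).
No correction needed.
Data bits at positions 3,5,6,7,9,10,11,12,13,14,15,17,18,19,20,21,22,23,24,25,26,27,28,29,30,31: 11001101111001000101001001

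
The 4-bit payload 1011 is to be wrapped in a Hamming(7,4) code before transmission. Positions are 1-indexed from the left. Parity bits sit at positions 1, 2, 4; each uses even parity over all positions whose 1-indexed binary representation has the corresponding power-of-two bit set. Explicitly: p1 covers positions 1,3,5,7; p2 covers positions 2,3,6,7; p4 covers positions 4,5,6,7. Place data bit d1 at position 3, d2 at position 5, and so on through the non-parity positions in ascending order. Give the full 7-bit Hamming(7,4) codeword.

Place data bits at non-power-of-two positions: b3=1, b5=0, b6=1, b7=1.
p1 = XOR of data positions {3,5,7} = 1⊕0⊕1 = 0
p2 = XOR of data positions {3,6,7} = 1⊕1⊕1 = 1
p4 = XOR of data positions {5,6,7} = 0⊕1⊕1 = 0
Codeword b1..b7 = 0110011

0110011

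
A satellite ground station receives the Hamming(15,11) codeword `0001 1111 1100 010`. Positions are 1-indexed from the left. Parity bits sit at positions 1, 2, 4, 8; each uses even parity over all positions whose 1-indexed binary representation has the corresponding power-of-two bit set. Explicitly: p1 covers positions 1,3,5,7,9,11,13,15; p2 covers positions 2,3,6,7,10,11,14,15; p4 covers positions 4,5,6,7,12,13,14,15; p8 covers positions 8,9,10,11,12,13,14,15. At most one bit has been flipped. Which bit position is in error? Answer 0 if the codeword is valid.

5

s1: b1⊕b3⊕b5⊕b7⊕b9⊕b11⊕b13⊕b15 = 0⊕0⊕1⊕1⊕1⊕0⊕0⊕0 = 1
s2: b2⊕b3⊕b6⊕b7⊕b10⊕b11⊕b14⊕b15 = 0⊕0⊕1⊕1⊕1⊕0⊕1⊕0 = 0
s4: b4⊕b5⊕b6⊕b7⊕b12⊕b13⊕b14⊕b15 = 1⊕1⊕1⊕1⊕0⊕0⊕1⊕0 = 1
s8: b8⊕b9⊕b10⊕b11⊕b12⊕b13⊕b14⊕b15 = 1⊕1⊕1⊕0⊕0⊕0⊕1⊕0 = 0
Syndrome (s8...s1) = 0101 → position 5.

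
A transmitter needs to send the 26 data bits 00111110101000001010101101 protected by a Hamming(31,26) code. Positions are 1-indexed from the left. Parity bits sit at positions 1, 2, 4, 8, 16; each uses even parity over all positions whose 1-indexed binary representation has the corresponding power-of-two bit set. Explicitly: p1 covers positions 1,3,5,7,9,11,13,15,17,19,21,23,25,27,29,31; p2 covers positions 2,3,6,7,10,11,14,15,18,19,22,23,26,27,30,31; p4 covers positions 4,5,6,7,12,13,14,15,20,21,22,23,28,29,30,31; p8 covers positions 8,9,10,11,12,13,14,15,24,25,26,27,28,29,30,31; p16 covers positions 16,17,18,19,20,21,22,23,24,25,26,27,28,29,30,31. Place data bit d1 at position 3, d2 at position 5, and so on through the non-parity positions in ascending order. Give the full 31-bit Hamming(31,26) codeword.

Place data bits at non-power-of-two positions: b3=0, b5=0, b6=1, b7=1, b9=1, b10=1, b11=1, b12=0, b13=1, b14=0, b15=1, b17=0, b18=0, b19=0, b20=0, b21=0, b22=1, b23=0, b24=1, b25=0, b26=1, b27=0, b28=1, b29=1, b30=0, b31=1.
p1 = XOR of data positions {3,5,7,9,11,13,15,17,19,21,23,25,27,29,31} = 0⊕0⊕1⊕1⊕1⊕1⊕1⊕0⊕0⊕0⊕0⊕0⊕0⊕1⊕1 = 1
p2 = XOR of data positions {3,6,7,10,11,14,15,18,19,22,23,26,27,30,31} = 0⊕1⊕1⊕1⊕1⊕0⊕1⊕0⊕0⊕1⊕0⊕1⊕0⊕0⊕1 = 0
p4 = XOR of data positions {5,6,7,12,13,14,15,20,21,22,23,28,29,30,31} = 0⊕1⊕1⊕0⊕1⊕0⊕1⊕0⊕0⊕1⊕0⊕1⊕1⊕0⊕1 = 0
p8 = XOR of data positions {9,10,11,12,13,14,15,24,25,26,27,28,29,30,31} = 1⊕1⊕1⊕0⊕1⊕0⊕1⊕1⊕0⊕1⊕0⊕1⊕1⊕0⊕1 = 0
p16 = XOR of data positions {17,18,19,20,21,22,23,24,25,26,27,28,29,30,31} = 0⊕0⊕0⊕0⊕0⊕1⊕0⊕1⊕0⊕1⊕0⊕1⊕1⊕0⊕1 = 0
Codeword b1..b31 = 1000011011101010000001010101101

1000011011101010000001010101101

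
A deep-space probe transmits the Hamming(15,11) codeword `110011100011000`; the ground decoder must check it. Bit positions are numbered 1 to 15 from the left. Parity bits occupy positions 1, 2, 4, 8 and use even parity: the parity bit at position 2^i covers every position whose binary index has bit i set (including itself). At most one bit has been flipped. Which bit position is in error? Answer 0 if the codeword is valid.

s1: b1⊕b3⊕b5⊕b7⊕b9⊕b11⊕b13⊕b15 = 1⊕0⊕1⊕1⊕0⊕1⊕0⊕0 = 0
s2: b2⊕b3⊕b6⊕b7⊕b10⊕b11⊕b14⊕b15 = 1⊕0⊕1⊕1⊕0⊕1⊕0⊕0 = 0
s4: b4⊕b5⊕b6⊕b7⊕b12⊕b13⊕b14⊕b15 = 0⊕1⊕1⊕1⊕1⊕0⊕0⊕0 = 0
s8: b8⊕b9⊕b10⊕b11⊕b12⊕b13⊕b14⊕b15 = 0⊕0⊕0⊕1⊕1⊕0⊕0⊕0 = 0
Syndrome (s8...s1) = 0000 → position 0 (no error).

0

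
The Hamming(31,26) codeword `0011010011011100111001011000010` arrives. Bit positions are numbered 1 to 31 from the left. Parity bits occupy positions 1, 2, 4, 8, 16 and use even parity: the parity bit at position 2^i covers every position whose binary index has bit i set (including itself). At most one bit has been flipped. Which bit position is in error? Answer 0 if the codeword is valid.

20

s1: b1⊕b3⊕b5⊕b7⊕b9⊕b11⊕b13⊕b15⊕b17⊕b19⊕b21⊕b23⊕b25⊕b27⊕b29⊕b31 = 0⊕1⊕0⊕0⊕1⊕0⊕1⊕0⊕1⊕1⊕0⊕0⊕1⊕0⊕0⊕0 = 0
s2: b2⊕b3⊕b6⊕b7⊕b10⊕b11⊕b14⊕b15⊕b18⊕b19⊕b22⊕b23⊕b26⊕b27⊕b30⊕b31 = 0⊕1⊕1⊕0⊕1⊕0⊕1⊕0⊕1⊕1⊕1⊕0⊕0⊕0⊕1⊕0 = 0
s4: b4⊕b5⊕b6⊕b7⊕b12⊕b13⊕b14⊕b15⊕b20⊕b21⊕b22⊕b23⊕b28⊕b29⊕b30⊕b31 = 1⊕0⊕1⊕0⊕1⊕1⊕1⊕0⊕0⊕0⊕1⊕0⊕0⊕0⊕1⊕0 = 1
s8: b8⊕b9⊕b10⊕b11⊕b12⊕b13⊕b14⊕b15⊕b24⊕b25⊕b26⊕b27⊕b28⊕b29⊕b30⊕b31 = 0⊕1⊕1⊕0⊕1⊕1⊕1⊕0⊕1⊕1⊕0⊕0⊕0⊕0⊕1⊕0 = 0
s16: b16⊕b17⊕b18⊕b19⊕b20⊕b21⊕b22⊕b23⊕b24⊕b25⊕b26⊕b27⊕b28⊕b29⊕b30⊕b31 = 0⊕1⊕1⊕1⊕0⊕0⊕1⊕0⊕1⊕1⊕0⊕0⊕0⊕0⊕1⊕0 = 1
Syndrome (s16...s1) = 10100 → position 20.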